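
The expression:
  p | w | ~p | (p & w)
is always true.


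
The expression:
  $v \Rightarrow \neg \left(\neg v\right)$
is always true.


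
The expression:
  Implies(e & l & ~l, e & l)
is always true.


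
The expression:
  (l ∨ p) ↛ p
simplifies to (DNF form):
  l ∧ ¬p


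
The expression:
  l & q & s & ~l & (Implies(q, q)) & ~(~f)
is never true.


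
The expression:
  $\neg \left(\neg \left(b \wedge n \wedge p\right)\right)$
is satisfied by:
  {p: True, b: True, n: True}


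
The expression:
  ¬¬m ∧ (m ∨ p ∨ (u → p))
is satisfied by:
  {m: True}


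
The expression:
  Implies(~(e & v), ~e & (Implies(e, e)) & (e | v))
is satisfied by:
  {v: True}


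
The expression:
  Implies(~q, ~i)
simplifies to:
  q | ~i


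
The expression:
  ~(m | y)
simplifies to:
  ~m & ~y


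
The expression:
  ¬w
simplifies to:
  ¬w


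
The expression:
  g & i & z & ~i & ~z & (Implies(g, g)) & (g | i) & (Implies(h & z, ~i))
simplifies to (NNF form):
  False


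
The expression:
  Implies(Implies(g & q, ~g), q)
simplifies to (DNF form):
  q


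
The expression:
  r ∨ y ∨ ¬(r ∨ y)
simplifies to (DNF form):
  True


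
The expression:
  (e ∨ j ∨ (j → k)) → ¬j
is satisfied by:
  {j: False}


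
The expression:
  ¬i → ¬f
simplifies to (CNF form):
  i ∨ ¬f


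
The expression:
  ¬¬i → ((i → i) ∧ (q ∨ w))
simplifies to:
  q ∨ w ∨ ¬i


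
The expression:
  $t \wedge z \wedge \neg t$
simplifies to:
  $\text{False}$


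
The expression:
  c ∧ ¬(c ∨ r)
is never true.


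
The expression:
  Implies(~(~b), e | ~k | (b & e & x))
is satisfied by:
  {e: True, k: False, b: False}
  {k: False, b: False, e: False}
  {b: True, e: True, k: False}
  {b: True, k: False, e: False}
  {e: True, k: True, b: False}
  {k: True, e: False, b: False}
  {b: True, k: True, e: True}


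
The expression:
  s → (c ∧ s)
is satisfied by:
  {c: True, s: False}
  {s: False, c: False}
  {s: True, c: True}


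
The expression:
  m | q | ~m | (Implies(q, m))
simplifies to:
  True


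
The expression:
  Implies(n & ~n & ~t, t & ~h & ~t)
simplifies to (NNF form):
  True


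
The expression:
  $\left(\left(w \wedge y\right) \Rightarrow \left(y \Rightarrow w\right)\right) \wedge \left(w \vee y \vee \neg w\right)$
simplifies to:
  $\text{True}$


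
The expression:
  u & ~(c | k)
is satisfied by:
  {u: True, k: False, c: False}


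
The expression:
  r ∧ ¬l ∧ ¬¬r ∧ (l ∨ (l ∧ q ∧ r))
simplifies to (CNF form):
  False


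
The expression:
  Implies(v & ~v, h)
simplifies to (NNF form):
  True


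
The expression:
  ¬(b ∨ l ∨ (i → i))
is never true.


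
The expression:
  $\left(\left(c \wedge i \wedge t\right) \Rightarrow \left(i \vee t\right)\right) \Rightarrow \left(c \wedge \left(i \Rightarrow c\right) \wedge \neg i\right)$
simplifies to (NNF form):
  $c \wedge \neg i$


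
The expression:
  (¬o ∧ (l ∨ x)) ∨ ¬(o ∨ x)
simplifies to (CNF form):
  ¬o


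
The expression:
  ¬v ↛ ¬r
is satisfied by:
  {r: True, v: False}


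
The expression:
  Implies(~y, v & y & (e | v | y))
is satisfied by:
  {y: True}


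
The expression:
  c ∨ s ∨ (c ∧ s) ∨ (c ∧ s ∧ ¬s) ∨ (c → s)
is always true.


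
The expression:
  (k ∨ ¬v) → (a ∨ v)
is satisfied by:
  {a: True, v: True}
  {a: True, v: False}
  {v: True, a: False}


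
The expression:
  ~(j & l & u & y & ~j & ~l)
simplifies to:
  True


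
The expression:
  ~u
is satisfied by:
  {u: False}


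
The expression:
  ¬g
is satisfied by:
  {g: False}


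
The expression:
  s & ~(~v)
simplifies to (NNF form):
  s & v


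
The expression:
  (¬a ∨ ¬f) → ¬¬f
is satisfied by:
  {f: True}


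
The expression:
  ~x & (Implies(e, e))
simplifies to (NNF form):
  ~x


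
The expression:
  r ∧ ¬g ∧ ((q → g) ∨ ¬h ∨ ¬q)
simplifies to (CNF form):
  r ∧ ¬g ∧ (¬h ∨ ¬q)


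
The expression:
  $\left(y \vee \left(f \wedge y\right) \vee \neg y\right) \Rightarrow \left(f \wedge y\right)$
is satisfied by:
  {f: True, y: True}


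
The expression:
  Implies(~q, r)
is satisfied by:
  {r: True, q: True}
  {r: True, q: False}
  {q: True, r: False}


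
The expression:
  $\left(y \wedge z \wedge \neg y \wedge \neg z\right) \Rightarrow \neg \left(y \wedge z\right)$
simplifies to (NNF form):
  $\text{True}$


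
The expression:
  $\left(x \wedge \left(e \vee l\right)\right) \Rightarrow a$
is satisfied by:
  {a: True, e: False, l: False, x: False}
  {a: True, l: True, e: False, x: False}
  {a: True, e: True, l: False, x: False}
  {a: True, l: True, e: True, x: False}
  {a: False, e: False, l: False, x: False}
  {l: True, a: False, e: False, x: False}
  {e: True, a: False, l: False, x: False}
  {l: True, e: True, a: False, x: False}
  {x: True, a: True, e: False, l: False}
  {x: True, l: True, a: True, e: False}
  {x: True, a: True, e: True, l: False}
  {x: True, l: True, a: True, e: True}
  {x: True, a: False, e: False, l: False}


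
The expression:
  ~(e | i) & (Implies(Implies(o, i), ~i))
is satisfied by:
  {i: False, e: False}


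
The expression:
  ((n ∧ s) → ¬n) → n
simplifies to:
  n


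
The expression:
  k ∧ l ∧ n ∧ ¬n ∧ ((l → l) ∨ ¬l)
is never true.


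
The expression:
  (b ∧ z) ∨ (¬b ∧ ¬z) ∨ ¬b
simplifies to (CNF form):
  z ∨ ¬b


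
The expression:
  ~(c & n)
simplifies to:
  ~c | ~n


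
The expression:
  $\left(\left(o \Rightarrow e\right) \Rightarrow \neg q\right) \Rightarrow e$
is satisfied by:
  {e: True, q: True, o: False}
  {e: True, q: False, o: False}
  {o: True, e: True, q: True}
  {o: True, e: True, q: False}
  {q: True, o: False, e: False}


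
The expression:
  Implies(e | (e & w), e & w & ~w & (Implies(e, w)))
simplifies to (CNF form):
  ~e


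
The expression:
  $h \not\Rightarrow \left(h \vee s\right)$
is never true.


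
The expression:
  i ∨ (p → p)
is always true.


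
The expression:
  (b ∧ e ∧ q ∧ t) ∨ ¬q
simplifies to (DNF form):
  (b ∧ e ∧ t) ∨ ¬q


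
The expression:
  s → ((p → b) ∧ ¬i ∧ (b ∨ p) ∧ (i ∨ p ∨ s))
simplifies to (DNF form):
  (b ∧ ¬i) ∨ ¬s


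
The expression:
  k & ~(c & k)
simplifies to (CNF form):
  k & ~c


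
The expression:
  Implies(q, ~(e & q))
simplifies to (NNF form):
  ~e | ~q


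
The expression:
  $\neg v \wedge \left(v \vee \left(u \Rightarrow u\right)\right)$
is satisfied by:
  {v: False}


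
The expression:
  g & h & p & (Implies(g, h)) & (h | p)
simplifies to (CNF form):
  g & h & p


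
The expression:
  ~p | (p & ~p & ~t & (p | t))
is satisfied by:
  {p: False}


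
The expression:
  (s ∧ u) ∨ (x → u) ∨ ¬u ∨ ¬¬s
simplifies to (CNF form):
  True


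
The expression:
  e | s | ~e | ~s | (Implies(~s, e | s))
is always true.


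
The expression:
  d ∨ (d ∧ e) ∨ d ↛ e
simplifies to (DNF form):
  d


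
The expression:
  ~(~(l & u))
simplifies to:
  l & u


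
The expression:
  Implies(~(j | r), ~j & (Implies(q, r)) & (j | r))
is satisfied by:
  {r: True, j: True}
  {r: True, j: False}
  {j: True, r: False}


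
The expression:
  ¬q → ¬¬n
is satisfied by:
  {n: True, q: True}
  {n: True, q: False}
  {q: True, n: False}


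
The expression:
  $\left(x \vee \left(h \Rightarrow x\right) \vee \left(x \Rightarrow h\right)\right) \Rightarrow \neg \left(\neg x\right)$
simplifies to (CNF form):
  $x$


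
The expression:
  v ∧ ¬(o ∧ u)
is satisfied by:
  {v: True, u: False, o: False}
  {o: True, v: True, u: False}
  {u: True, v: True, o: False}


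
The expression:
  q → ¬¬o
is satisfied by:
  {o: True, q: False}
  {q: False, o: False}
  {q: True, o: True}


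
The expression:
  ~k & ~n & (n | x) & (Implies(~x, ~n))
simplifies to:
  x & ~k & ~n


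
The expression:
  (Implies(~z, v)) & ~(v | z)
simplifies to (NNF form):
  False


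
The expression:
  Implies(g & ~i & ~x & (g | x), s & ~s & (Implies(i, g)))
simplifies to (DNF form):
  i | x | ~g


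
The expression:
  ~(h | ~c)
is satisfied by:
  {c: True, h: False}


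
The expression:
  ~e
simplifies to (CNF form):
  ~e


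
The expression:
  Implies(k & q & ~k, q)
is always true.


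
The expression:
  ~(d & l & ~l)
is always true.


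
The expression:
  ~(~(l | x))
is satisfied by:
  {x: True, l: True}
  {x: True, l: False}
  {l: True, x: False}


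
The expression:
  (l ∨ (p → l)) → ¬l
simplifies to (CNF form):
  ¬l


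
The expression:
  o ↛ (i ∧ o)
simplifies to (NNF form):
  o ∧ ¬i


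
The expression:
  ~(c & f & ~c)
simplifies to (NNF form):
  True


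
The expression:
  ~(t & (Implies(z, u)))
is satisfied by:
  {z: True, t: False, u: False}
  {z: False, t: False, u: False}
  {u: True, z: True, t: False}
  {u: True, z: False, t: False}
  {t: True, z: True, u: False}


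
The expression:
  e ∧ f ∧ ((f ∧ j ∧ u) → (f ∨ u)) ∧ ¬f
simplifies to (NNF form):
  False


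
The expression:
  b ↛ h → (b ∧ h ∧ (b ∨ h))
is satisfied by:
  {h: True, b: False}
  {b: False, h: False}
  {b: True, h: True}


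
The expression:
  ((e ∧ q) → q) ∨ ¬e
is always true.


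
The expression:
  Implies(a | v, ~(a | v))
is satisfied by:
  {v: False, a: False}


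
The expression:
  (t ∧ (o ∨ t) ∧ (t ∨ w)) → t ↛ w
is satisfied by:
  {w: False, t: False}
  {t: True, w: False}
  {w: True, t: False}


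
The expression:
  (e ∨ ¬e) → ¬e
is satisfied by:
  {e: False}


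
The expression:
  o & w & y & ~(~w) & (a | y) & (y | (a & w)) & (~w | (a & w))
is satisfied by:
  {a: True, o: True, w: True, y: True}


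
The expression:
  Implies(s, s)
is always true.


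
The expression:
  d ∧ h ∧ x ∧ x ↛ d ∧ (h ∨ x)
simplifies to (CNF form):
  False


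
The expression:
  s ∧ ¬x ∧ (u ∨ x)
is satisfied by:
  {u: True, s: True, x: False}


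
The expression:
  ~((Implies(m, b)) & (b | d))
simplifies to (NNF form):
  ~b & (m | ~d)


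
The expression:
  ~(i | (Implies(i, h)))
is never true.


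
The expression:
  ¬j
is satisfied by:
  {j: False}


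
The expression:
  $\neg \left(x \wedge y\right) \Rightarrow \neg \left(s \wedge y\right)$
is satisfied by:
  {x: True, s: False, y: False}
  {s: False, y: False, x: False}
  {x: True, y: True, s: False}
  {y: True, s: False, x: False}
  {x: True, s: True, y: False}
  {s: True, x: False, y: False}
  {x: True, y: True, s: True}


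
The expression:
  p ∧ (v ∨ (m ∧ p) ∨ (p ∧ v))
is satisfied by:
  {p: True, m: True, v: True}
  {p: True, m: True, v: False}
  {p: True, v: True, m: False}


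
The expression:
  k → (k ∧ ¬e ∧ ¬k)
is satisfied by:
  {k: False}


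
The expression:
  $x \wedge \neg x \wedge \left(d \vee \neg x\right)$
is never true.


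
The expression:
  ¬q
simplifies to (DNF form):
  ¬q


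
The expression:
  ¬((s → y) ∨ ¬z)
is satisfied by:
  {z: True, s: True, y: False}


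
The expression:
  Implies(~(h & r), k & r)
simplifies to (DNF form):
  (h & r) | (k & r)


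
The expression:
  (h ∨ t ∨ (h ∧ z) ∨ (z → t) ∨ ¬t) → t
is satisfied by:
  {t: True}


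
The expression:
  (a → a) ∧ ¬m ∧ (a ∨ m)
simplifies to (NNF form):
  a ∧ ¬m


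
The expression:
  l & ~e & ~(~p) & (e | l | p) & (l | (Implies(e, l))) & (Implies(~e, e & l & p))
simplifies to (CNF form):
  False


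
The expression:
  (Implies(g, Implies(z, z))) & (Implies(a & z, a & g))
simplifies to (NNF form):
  g | ~a | ~z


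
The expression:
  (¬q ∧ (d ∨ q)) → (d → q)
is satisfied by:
  {q: True, d: False}
  {d: False, q: False}
  {d: True, q: True}


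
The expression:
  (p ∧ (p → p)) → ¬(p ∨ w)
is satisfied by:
  {p: False}


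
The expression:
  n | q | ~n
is always true.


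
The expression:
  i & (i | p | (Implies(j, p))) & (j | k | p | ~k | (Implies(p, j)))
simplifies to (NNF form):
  i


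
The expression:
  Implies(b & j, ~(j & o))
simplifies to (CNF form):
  ~b | ~j | ~o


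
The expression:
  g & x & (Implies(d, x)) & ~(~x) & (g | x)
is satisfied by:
  {x: True, g: True}


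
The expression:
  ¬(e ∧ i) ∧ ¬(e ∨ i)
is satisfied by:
  {i: False, e: False}


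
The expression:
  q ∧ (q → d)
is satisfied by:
  {d: True, q: True}


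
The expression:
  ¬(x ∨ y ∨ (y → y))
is never true.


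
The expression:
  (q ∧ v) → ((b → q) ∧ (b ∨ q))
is always true.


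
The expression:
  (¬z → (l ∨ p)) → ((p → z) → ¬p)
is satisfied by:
  {p: False, z: False}
  {z: True, p: False}
  {p: True, z: False}


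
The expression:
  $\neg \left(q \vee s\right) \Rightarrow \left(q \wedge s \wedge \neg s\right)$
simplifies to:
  $q \vee s$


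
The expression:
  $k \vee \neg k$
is always true.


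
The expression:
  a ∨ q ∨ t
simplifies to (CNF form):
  a ∨ q ∨ t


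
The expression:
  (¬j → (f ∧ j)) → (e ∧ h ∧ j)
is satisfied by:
  {h: True, e: True, j: False}
  {h: True, e: False, j: False}
  {e: True, h: False, j: False}
  {h: False, e: False, j: False}
  {j: True, h: True, e: True}


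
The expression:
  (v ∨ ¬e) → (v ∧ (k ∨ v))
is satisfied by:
  {v: True, e: True}
  {v: True, e: False}
  {e: True, v: False}


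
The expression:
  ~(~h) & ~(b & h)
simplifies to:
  h & ~b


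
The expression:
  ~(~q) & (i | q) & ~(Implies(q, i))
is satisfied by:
  {q: True, i: False}


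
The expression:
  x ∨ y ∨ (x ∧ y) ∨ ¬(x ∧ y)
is always true.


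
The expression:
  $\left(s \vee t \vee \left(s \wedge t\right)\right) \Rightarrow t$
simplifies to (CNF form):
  $t \vee \neg s$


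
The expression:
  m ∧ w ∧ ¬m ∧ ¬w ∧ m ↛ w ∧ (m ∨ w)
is never true.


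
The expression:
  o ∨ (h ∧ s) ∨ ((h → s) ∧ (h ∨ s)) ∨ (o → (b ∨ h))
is always true.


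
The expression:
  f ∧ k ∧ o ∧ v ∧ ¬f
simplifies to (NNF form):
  False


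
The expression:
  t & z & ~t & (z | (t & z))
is never true.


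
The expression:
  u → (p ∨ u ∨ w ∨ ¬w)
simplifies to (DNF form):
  True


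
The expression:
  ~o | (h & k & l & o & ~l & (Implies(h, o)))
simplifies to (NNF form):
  ~o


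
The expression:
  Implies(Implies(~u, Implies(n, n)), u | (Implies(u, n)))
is always true.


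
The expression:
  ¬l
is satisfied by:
  {l: False}


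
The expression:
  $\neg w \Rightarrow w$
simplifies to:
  $w$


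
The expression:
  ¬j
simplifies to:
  ¬j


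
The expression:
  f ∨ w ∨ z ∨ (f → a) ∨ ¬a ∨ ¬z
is always true.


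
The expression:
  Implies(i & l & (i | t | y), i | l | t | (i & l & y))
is always true.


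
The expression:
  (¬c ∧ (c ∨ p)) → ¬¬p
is always true.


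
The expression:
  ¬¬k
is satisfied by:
  {k: True}


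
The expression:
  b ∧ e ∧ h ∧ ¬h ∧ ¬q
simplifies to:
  False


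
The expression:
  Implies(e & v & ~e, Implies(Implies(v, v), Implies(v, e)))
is always true.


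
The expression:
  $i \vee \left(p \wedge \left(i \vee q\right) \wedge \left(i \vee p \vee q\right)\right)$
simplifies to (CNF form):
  $\left(i \vee p\right) \wedge \left(i \vee q\right)$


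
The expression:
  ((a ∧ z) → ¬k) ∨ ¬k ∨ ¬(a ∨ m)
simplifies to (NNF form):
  ¬a ∨ ¬k ∨ ¬z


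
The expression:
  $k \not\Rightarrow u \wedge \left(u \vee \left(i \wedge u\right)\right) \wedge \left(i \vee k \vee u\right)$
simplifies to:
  $\text{False}$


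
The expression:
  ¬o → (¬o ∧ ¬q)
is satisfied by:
  {o: True, q: False}
  {q: False, o: False}
  {q: True, o: True}


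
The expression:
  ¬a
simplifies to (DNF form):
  ¬a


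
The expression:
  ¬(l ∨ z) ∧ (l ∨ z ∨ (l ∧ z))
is never true.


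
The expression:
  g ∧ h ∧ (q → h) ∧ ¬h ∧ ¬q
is never true.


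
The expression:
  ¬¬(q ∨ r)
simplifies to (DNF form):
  q ∨ r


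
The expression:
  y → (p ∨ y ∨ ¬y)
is always true.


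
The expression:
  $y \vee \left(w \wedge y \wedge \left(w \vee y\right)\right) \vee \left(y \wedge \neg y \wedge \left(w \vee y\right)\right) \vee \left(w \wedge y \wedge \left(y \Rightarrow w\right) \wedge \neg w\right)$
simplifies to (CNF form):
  $y$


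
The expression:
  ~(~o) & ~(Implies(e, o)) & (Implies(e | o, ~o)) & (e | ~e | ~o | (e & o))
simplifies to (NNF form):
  False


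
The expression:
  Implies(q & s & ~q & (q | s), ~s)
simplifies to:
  True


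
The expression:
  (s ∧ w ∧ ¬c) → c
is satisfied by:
  {c: True, s: False, w: False}
  {s: False, w: False, c: False}
  {w: True, c: True, s: False}
  {w: True, s: False, c: False}
  {c: True, s: True, w: False}
  {s: True, c: False, w: False}
  {w: True, s: True, c: True}


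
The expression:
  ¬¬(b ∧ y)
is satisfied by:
  {b: True, y: True}


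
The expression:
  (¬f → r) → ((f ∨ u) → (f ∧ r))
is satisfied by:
  {u: False, f: False, r: False}
  {r: True, u: False, f: False}
  {u: True, r: False, f: False}
  {r: True, f: True, u: False}
  {r: True, f: True, u: True}


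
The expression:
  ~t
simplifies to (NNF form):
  ~t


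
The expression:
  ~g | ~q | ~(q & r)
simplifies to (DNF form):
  ~g | ~q | ~r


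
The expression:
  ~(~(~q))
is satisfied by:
  {q: False}


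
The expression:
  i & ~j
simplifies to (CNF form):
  i & ~j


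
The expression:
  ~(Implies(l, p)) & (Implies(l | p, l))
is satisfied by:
  {l: True, p: False}


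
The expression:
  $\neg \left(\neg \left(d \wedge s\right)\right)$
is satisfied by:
  {s: True, d: True}


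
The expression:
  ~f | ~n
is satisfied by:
  {n: False, f: False}
  {f: True, n: False}
  {n: True, f: False}


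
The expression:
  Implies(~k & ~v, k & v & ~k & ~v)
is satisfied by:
  {k: True, v: True}
  {k: True, v: False}
  {v: True, k: False}


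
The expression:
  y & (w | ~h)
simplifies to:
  y & (w | ~h)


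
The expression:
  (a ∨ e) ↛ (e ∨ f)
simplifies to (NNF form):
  a ∧ ¬e ∧ ¬f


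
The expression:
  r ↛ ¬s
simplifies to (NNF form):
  r ∧ s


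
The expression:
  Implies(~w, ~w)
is always true.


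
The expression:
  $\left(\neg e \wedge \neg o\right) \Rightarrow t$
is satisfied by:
  {t: True, e: True, o: True}
  {t: True, e: True, o: False}
  {t: True, o: True, e: False}
  {t: True, o: False, e: False}
  {e: True, o: True, t: False}
  {e: True, o: False, t: False}
  {o: True, e: False, t: False}


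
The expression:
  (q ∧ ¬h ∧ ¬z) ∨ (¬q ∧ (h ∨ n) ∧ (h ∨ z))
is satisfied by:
  {h: True, n: True, z: False, q: False}
  {h: True, n: False, z: False, q: False}
  {h: True, z: True, n: True, q: False}
  {h: True, z: True, n: False, q: False}
  {z: True, n: True, h: False, q: False}
  {q: True, n: True, h: False, z: False}
  {q: True, n: False, h: False, z: False}


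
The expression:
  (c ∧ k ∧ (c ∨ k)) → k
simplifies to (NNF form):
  True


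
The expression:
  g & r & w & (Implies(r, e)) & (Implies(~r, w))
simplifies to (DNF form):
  e & g & r & w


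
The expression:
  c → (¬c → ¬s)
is always true.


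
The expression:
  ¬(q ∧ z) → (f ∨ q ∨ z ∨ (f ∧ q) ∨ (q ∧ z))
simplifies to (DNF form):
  f ∨ q ∨ z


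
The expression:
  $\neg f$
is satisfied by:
  {f: False}


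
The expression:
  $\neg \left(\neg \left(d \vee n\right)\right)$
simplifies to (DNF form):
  $d \vee n$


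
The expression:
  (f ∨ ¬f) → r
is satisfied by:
  {r: True}


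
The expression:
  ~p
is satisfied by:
  {p: False}


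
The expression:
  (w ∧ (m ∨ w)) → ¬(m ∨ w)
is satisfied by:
  {w: False}


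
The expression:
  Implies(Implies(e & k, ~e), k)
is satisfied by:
  {k: True}


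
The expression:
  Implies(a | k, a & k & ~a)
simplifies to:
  ~a & ~k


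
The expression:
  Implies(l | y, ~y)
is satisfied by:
  {y: False}


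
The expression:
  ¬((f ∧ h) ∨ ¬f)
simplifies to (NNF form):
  f ∧ ¬h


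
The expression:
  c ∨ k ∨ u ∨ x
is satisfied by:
  {x: True, k: True, c: True, u: True}
  {x: True, k: True, c: True, u: False}
  {x: True, k: True, u: True, c: False}
  {x: True, k: True, u: False, c: False}
  {x: True, c: True, u: True, k: False}
  {x: True, c: True, u: False, k: False}
  {x: True, c: False, u: True, k: False}
  {x: True, c: False, u: False, k: False}
  {k: True, c: True, u: True, x: False}
  {k: True, c: True, u: False, x: False}
  {k: True, u: True, c: False, x: False}
  {k: True, u: False, c: False, x: False}
  {c: True, u: True, k: False, x: False}
  {c: True, k: False, u: False, x: False}
  {u: True, k: False, c: False, x: False}


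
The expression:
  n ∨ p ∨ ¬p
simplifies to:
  True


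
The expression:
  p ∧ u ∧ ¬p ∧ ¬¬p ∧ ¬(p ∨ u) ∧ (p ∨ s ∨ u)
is never true.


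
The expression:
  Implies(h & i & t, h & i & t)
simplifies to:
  True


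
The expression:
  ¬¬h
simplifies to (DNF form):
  h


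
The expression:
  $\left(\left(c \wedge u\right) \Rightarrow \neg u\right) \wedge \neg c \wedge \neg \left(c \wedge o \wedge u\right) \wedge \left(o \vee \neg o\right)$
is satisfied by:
  {c: False}


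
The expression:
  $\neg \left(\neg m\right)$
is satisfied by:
  {m: True}


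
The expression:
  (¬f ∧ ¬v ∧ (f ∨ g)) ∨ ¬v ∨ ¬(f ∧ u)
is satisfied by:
  {u: False, v: False, f: False}
  {f: True, u: False, v: False}
  {v: True, u: False, f: False}
  {f: True, v: True, u: False}
  {u: True, f: False, v: False}
  {f: True, u: True, v: False}
  {v: True, u: True, f: False}


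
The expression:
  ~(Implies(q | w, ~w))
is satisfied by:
  {w: True}


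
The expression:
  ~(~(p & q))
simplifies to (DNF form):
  p & q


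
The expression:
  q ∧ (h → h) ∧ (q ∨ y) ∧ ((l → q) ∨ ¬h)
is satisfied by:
  {q: True}


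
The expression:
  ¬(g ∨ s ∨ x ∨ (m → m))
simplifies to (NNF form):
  False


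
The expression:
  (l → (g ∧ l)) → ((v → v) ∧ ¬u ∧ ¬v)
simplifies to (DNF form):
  (l ∧ ¬g) ∨ (¬u ∧ ¬v) ∨ (l ∧ ¬g ∧ ¬u) ∨ (l ∧ ¬g ∧ ¬v) ∨ (l ∧ ¬u ∧ ¬v) ∨ (¬g ∧ ¬u ∧ ¬v) ∨ (l ∧ ¬g ∧ ¬u ∧ ¬v)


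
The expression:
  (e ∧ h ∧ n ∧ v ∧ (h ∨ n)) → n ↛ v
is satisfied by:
  {h: False, v: False, n: False, e: False}
  {e: True, h: False, v: False, n: False}
  {n: True, h: False, v: False, e: False}
  {e: True, n: True, h: False, v: False}
  {v: True, e: False, h: False, n: False}
  {e: True, v: True, h: False, n: False}
  {n: True, v: True, e: False, h: False}
  {e: True, n: True, v: True, h: False}
  {h: True, n: False, v: False, e: False}
  {e: True, h: True, n: False, v: False}
  {n: True, h: True, e: False, v: False}
  {e: True, n: True, h: True, v: False}
  {v: True, h: True, n: False, e: False}
  {e: True, v: True, h: True, n: False}
  {n: True, v: True, h: True, e: False}


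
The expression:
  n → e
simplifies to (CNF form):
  e ∨ ¬n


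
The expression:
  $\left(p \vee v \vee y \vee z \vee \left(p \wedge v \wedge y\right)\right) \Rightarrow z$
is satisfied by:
  {z: True, v: False, y: False, p: False}
  {z: True, p: True, v: False, y: False}
  {z: True, y: True, v: False, p: False}
  {z: True, p: True, y: True, v: False}
  {z: True, v: True, y: False, p: False}
  {z: True, p: True, v: True, y: False}
  {z: True, y: True, v: True, p: False}
  {z: True, p: True, y: True, v: True}
  {p: False, v: False, y: False, z: False}


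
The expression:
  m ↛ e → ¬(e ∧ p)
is always true.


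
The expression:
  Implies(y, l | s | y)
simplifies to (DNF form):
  True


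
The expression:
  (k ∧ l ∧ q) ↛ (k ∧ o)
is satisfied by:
  {k: True, q: True, l: True, o: False}


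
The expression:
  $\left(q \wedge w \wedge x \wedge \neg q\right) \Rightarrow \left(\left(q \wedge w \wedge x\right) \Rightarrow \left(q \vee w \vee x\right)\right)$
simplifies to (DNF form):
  $\text{True}$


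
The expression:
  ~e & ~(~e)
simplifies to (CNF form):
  False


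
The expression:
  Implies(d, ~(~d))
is always true.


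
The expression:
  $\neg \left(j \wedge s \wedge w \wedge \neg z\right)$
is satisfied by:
  {z: True, w: False, s: False, j: False}
  {j: False, w: False, z: False, s: False}
  {j: True, z: True, w: False, s: False}
  {j: True, w: False, z: False, s: False}
  {s: True, z: True, j: False, w: False}
  {s: True, j: False, w: False, z: False}
  {s: True, j: True, z: True, w: False}
  {s: True, j: True, w: False, z: False}
  {z: True, w: True, s: False, j: False}
  {w: True, s: False, z: False, j: False}
  {j: True, w: True, z: True, s: False}
  {j: True, w: True, s: False, z: False}
  {z: True, w: True, s: True, j: False}
  {w: True, s: True, j: False, z: False}
  {j: True, w: True, s: True, z: True}


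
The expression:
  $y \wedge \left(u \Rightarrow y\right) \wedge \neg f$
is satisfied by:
  {y: True, f: False}


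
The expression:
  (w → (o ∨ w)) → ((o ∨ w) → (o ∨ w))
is always true.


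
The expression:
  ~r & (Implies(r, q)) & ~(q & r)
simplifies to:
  ~r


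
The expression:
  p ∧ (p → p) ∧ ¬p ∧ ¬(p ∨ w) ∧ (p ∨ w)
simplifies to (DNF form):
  False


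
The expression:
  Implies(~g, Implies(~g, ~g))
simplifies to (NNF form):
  True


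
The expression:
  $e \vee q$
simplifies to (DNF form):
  $e \vee q$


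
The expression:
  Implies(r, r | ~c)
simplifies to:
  True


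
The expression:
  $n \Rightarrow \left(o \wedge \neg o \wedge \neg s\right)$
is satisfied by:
  {n: False}


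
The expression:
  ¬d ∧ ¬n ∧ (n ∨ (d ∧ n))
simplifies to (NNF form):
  False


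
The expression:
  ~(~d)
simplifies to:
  d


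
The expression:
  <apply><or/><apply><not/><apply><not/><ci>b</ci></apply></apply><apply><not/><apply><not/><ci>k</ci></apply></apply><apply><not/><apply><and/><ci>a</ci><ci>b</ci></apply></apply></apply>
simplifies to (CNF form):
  <true/>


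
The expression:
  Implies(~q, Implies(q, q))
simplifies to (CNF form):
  True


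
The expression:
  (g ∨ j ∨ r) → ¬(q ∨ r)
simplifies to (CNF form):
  ¬r ∧ (¬g ∨ ¬q) ∧ (¬j ∨ ¬q)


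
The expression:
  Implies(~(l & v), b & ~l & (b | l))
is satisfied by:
  {v: True, b: True, l: False}
  {b: True, l: False, v: False}
  {v: True, l: True, b: True}
  {v: True, l: True, b: False}


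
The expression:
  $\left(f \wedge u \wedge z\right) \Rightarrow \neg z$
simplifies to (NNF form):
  $\neg f \vee \neg u \vee \neg z$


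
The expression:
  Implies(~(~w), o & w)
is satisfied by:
  {o: True, w: False}
  {w: False, o: False}
  {w: True, o: True}


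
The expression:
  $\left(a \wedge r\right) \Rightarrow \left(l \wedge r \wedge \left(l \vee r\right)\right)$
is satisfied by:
  {l: True, a: False, r: False}
  {l: False, a: False, r: False}
  {r: True, l: True, a: False}
  {r: True, l: False, a: False}
  {a: True, l: True, r: False}
  {a: True, l: False, r: False}
  {a: True, r: True, l: True}


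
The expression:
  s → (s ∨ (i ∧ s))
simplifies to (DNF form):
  True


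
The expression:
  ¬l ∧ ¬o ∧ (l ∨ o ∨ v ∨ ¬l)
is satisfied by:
  {o: False, l: False}


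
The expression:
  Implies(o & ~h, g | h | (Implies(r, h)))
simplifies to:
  g | h | ~o | ~r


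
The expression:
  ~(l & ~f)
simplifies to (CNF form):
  f | ~l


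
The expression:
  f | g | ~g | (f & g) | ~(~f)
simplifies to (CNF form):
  True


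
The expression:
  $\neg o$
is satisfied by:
  {o: False}


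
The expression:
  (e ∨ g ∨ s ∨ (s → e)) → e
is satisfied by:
  {e: True}


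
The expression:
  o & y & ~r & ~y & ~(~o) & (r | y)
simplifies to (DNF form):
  False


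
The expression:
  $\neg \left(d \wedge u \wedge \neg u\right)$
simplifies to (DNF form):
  $\text{True}$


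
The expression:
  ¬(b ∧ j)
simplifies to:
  ¬b ∨ ¬j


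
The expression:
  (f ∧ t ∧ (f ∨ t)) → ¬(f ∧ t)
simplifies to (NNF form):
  ¬f ∨ ¬t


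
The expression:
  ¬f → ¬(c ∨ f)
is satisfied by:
  {f: True, c: False}
  {c: False, f: False}
  {c: True, f: True}


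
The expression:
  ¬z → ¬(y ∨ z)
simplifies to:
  z ∨ ¬y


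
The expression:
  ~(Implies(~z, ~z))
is never true.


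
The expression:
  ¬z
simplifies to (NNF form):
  ¬z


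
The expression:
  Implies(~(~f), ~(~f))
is always true.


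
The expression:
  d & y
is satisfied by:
  {d: True, y: True}


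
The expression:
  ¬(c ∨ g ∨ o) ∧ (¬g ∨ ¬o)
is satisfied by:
  {g: False, o: False, c: False}


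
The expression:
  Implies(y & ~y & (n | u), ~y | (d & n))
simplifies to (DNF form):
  True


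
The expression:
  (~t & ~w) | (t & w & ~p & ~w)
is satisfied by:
  {w: False, t: False}


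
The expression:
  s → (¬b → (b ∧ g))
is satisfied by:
  {b: True, s: False}
  {s: False, b: False}
  {s: True, b: True}


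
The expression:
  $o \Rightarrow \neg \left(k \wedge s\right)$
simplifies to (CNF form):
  $\neg k \vee \neg o \vee \neg s$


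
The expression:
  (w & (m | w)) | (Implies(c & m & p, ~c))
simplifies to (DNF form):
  w | ~c | ~m | ~p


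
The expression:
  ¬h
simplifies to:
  ¬h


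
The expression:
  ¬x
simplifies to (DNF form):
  ¬x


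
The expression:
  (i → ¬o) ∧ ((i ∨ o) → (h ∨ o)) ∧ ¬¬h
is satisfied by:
  {h: True, o: False, i: False}
  {h: True, i: True, o: False}
  {h: True, o: True, i: False}


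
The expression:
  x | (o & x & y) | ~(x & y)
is always true.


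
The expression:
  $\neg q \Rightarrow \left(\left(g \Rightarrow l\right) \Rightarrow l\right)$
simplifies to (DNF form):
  $g \vee l \vee q$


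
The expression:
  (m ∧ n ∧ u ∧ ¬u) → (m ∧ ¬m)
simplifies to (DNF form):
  True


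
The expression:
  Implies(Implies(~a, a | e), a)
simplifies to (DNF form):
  a | ~e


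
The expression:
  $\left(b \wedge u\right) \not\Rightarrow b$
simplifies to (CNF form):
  $\text{False}$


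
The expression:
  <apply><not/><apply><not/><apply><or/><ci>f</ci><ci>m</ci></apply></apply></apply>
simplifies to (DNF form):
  <apply><or/><ci>f</ci><ci>m</ci></apply>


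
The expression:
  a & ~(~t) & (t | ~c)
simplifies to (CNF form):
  a & t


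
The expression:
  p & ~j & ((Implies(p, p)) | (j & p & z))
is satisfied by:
  {p: True, j: False}


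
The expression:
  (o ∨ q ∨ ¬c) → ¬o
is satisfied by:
  {o: False}


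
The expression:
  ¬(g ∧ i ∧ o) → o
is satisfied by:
  {o: True}


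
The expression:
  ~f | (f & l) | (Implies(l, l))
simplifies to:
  True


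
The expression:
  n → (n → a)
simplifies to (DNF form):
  a ∨ ¬n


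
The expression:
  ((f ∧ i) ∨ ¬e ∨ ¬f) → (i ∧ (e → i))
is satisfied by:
  {i: True, f: True, e: True}
  {i: True, f: True, e: False}
  {i: True, e: True, f: False}
  {i: True, e: False, f: False}
  {f: True, e: True, i: False}


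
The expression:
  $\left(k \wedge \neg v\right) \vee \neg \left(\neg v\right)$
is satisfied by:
  {k: True, v: True}
  {k: True, v: False}
  {v: True, k: False}


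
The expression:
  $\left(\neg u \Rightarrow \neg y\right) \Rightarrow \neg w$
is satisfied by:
  {y: True, w: False, u: False}
  {y: False, w: False, u: False}
  {u: True, y: True, w: False}
  {u: True, y: False, w: False}
  {w: True, y: True, u: False}


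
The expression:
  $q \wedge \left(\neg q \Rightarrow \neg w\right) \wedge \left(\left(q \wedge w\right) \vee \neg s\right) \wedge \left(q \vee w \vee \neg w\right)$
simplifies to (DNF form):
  $\left(q \wedge w\right) \vee \left(q \wedge \neg s\right)$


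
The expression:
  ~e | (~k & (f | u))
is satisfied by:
  {u: True, f: True, k: False, e: False}
  {u: True, f: False, k: False, e: False}
  {f: True, u: False, k: False, e: False}
  {u: False, f: False, k: False, e: False}
  {u: True, k: True, f: True, e: False}
  {u: True, k: True, f: False, e: False}
  {k: True, f: True, u: False, e: False}
  {k: True, f: False, u: False, e: False}
  {e: True, u: True, f: True, k: False}
  {e: True, u: True, f: False, k: False}
  {e: True, f: True, k: False, u: False}


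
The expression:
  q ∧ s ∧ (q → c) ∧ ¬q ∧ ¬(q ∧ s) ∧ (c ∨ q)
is never true.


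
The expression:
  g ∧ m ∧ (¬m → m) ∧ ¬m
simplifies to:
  False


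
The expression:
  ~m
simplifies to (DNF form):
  ~m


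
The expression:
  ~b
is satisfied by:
  {b: False}


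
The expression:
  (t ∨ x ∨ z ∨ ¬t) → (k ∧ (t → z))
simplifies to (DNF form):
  (k ∧ z) ∨ (k ∧ ¬t)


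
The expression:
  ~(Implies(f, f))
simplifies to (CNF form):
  False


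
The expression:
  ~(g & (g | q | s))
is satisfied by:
  {g: False}


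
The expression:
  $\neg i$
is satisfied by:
  {i: False}


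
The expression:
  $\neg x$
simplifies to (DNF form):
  $\neg x$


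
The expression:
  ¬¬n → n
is always true.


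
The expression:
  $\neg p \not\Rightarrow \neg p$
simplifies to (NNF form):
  $\text{False}$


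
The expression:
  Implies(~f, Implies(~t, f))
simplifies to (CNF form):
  f | t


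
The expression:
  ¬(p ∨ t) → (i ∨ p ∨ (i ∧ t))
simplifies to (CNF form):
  i ∨ p ∨ t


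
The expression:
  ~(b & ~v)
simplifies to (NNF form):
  v | ~b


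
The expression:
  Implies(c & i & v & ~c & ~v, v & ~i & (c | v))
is always true.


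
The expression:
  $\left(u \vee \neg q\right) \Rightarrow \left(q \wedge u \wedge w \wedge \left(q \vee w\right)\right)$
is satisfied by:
  {w: True, q: True, u: False}
  {q: True, u: False, w: False}
  {w: True, u: True, q: True}


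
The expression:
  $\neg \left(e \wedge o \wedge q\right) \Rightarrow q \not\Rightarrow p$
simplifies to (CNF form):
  $q \wedge \left(e \vee \neg p\right) \wedge \left(o \vee \neg p\right)$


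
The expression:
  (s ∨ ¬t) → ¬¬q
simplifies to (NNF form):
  q ∨ (t ∧ ¬s)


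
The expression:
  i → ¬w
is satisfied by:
  {w: False, i: False}
  {i: True, w: False}
  {w: True, i: False}


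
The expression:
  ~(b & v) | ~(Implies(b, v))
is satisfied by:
  {v: False, b: False}
  {b: True, v: False}
  {v: True, b: False}


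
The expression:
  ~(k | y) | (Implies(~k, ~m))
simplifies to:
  k | ~m | ~y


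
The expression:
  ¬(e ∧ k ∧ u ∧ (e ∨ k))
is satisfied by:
  {u: False, k: False, e: False}
  {e: True, u: False, k: False}
  {k: True, u: False, e: False}
  {e: True, k: True, u: False}
  {u: True, e: False, k: False}
  {e: True, u: True, k: False}
  {k: True, u: True, e: False}


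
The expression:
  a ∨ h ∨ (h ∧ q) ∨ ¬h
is always true.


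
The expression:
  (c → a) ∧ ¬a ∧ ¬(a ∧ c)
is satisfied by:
  {a: False, c: False}


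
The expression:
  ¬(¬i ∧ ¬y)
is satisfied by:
  {i: True, y: True}
  {i: True, y: False}
  {y: True, i: False}


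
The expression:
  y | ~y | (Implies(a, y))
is always true.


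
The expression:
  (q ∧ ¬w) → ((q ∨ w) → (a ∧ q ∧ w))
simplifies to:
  w ∨ ¬q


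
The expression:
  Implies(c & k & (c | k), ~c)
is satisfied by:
  {k: False, c: False}
  {c: True, k: False}
  {k: True, c: False}


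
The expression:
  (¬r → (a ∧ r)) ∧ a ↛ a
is never true.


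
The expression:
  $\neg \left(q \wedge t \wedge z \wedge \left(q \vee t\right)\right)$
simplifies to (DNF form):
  $\neg q \vee \neg t \vee \neg z$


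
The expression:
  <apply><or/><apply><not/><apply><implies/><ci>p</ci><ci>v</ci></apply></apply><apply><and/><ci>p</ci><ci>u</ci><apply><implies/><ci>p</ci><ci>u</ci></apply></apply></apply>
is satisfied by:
  {p: True, u: True, v: False}
  {p: True, v: False, u: False}
  {p: True, u: True, v: True}


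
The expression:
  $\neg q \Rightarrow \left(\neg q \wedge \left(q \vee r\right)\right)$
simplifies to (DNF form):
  $q \vee r$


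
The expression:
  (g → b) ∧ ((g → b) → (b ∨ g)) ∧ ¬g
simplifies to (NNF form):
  b ∧ ¬g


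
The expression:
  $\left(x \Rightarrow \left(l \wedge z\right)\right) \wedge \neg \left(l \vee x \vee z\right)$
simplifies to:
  $\neg l \wedge \neg x \wedge \neg z$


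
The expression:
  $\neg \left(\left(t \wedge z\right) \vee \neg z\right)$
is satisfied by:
  {z: True, t: False}


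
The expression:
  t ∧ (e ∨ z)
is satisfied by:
  {t: True, z: True, e: True}
  {t: True, z: True, e: False}
  {t: True, e: True, z: False}


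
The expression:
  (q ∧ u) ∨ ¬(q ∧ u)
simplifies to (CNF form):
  True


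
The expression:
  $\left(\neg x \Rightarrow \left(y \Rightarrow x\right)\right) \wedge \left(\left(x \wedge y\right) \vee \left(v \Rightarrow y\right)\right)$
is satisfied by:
  {x: True, y: False, v: False}
  {y: False, v: False, x: False}
  {x: True, y: True, v: False}
  {x: True, v: True, y: True}


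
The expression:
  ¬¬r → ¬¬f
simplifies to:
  f ∨ ¬r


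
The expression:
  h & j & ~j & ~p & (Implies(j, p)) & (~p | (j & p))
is never true.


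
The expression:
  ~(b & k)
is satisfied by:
  {k: False, b: False}
  {b: True, k: False}
  {k: True, b: False}


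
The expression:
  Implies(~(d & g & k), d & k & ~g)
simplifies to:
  d & k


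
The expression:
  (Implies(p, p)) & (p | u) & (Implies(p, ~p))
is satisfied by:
  {u: True, p: False}


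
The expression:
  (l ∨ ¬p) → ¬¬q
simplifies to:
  q ∨ (p ∧ ¬l)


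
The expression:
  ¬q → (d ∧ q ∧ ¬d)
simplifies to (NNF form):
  q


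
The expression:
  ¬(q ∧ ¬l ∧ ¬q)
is always true.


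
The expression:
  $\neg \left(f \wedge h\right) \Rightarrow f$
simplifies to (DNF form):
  $f$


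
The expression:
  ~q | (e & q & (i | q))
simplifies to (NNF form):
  e | ~q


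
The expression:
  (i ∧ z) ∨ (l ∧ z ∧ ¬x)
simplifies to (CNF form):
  z ∧ (i ∨ l) ∧ (i ∨ ¬x)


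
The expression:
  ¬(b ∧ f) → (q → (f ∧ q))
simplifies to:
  f ∨ ¬q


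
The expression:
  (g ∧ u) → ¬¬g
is always true.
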